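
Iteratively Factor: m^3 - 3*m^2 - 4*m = (m + 1)*(m^2 - 4*m) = m*(m + 1)*(m - 4)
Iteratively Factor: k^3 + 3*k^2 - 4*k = (k)*(k^2 + 3*k - 4) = k*(k - 1)*(k + 4)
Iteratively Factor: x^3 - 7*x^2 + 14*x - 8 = (x - 2)*(x^2 - 5*x + 4) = (x - 2)*(x - 1)*(x - 4)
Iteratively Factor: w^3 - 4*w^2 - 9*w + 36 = (w - 4)*(w^2 - 9) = (w - 4)*(w + 3)*(w - 3)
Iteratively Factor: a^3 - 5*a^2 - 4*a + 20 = (a - 5)*(a^2 - 4) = (a - 5)*(a - 2)*(a + 2)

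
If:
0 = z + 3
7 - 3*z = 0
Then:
No Solution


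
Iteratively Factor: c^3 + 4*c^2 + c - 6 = (c + 2)*(c^2 + 2*c - 3) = (c - 1)*(c + 2)*(c + 3)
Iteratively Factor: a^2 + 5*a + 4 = (a + 4)*(a + 1)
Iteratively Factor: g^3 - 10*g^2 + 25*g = (g - 5)*(g^2 - 5*g) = g*(g - 5)*(g - 5)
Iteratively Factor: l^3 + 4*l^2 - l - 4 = (l + 4)*(l^2 - 1) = (l + 1)*(l + 4)*(l - 1)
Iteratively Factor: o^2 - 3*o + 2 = (o - 2)*(o - 1)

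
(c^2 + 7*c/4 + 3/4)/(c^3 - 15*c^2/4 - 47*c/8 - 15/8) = 2*(c + 1)/(2*c^2 - 9*c - 5)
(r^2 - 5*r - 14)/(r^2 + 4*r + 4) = (r - 7)/(r + 2)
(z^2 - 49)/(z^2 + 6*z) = (z^2 - 49)/(z*(z + 6))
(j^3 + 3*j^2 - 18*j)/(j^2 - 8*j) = (j^2 + 3*j - 18)/(j - 8)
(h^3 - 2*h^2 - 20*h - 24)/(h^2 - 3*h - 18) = (h^2 + 4*h + 4)/(h + 3)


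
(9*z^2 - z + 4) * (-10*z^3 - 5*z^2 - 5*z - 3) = -90*z^5 - 35*z^4 - 80*z^3 - 42*z^2 - 17*z - 12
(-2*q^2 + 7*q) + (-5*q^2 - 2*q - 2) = -7*q^2 + 5*q - 2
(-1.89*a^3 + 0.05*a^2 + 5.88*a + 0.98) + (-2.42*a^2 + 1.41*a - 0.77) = -1.89*a^3 - 2.37*a^2 + 7.29*a + 0.21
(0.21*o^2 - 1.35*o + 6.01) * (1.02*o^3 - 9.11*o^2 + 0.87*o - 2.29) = 0.2142*o^5 - 3.2901*o^4 + 18.6114*o^3 - 56.4065*o^2 + 8.3202*o - 13.7629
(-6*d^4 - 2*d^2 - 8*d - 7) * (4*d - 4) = -24*d^5 + 24*d^4 - 8*d^3 - 24*d^2 + 4*d + 28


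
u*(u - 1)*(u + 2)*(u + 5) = u^4 + 6*u^3 + 3*u^2 - 10*u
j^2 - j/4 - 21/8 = (j - 7/4)*(j + 3/2)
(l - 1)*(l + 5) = l^2 + 4*l - 5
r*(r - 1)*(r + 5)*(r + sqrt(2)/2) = r^4 + sqrt(2)*r^3/2 + 4*r^3 - 5*r^2 + 2*sqrt(2)*r^2 - 5*sqrt(2)*r/2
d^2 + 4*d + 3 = (d + 1)*(d + 3)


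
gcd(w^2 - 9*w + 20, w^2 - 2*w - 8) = w - 4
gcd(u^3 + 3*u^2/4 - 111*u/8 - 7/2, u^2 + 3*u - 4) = u + 4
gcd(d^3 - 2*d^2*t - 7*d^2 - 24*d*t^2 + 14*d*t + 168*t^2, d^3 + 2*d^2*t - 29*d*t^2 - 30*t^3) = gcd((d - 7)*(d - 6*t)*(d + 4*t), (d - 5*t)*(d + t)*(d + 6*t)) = 1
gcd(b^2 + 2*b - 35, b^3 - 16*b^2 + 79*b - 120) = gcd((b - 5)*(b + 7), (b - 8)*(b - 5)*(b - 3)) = b - 5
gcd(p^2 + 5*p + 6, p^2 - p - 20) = 1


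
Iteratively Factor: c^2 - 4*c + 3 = (c - 3)*(c - 1)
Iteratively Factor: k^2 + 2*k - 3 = (k - 1)*(k + 3)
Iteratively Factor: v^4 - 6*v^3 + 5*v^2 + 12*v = (v - 4)*(v^3 - 2*v^2 - 3*v) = v*(v - 4)*(v^2 - 2*v - 3) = v*(v - 4)*(v - 3)*(v + 1)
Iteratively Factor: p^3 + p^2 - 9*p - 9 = (p + 3)*(p^2 - 2*p - 3) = (p + 1)*(p + 3)*(p - 3)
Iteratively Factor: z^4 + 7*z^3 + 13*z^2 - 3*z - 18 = (z + 3)*(z^3 + 4*z^2 + z - 6) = (z + 3)^2*(z^2 + z - 2) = (z - 1)*(z + 3)^2*(z + 2)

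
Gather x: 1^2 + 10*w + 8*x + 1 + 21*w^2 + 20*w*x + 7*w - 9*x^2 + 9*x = 21*w^2 + 17*w - 9*x^2 + x*(20*w + 17) + 2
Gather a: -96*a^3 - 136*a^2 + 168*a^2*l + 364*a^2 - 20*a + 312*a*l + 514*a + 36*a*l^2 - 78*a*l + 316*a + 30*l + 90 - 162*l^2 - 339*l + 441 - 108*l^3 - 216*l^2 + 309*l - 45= -96*a^3 + a^2*(168*l + 228) + a*(36*l^2 + 234*l + 810) - 108*l^3 - 378*l^2 + 486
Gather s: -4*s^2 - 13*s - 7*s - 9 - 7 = -4*s^2 - 20*s - 16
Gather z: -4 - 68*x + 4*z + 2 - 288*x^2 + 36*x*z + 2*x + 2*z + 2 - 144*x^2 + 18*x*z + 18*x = -432*x^2 - 48*x + z*(54*x + 6)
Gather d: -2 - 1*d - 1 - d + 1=-2*d - 2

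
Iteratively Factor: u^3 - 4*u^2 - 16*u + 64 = (u - 4)*(u^2 - 16) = (u - 4)^2*(u + 4)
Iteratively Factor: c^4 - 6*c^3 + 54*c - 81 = (c - 3)*(c^3 - 3*c^2 - 9*c + 27) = (c - 3)*(c + 3)*(c^2 - 6*c + 9) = (c - 3)^2*(c + 3)*(c - 3)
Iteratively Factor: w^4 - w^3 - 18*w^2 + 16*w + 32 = (w - 4)*(w^3 + 3*w^2 - 6*w - 8) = (w - 4)*(w + 1)*(w^2 + 2*w - 8) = (w - 4)*(w - 2)*(w + 1)*(w + 4)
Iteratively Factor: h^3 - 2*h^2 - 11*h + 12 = (h + 3)*(h^2 - 5*h + 4) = (h - 4)*(h + 3)*(h - 1)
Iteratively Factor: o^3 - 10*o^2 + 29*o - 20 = (o - 1)*(o^2 - 9*o + 20) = (o - 4)*(o - 1)*(o - 5)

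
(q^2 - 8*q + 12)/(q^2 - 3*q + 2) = (q - 6)/(q - 1)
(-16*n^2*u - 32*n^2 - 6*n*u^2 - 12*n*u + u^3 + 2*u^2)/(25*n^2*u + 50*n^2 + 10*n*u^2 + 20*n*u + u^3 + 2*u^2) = (-16*n^2 - 6*n*u + u^2)/(25*n^2 + 10*n*u + u^2)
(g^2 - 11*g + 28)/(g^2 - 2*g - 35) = (g - 4)/(g + 5)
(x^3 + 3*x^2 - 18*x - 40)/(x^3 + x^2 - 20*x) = (x + 2)/x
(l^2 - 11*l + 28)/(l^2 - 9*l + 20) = (l - 7)/(l - 5)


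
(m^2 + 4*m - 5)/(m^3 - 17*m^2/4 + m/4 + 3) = 4*(m + 5)/(4*m^2 - 13*m - 12)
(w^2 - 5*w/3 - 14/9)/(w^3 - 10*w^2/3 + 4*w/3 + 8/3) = (w - 7/3)/(w^2 - 4*w + 4)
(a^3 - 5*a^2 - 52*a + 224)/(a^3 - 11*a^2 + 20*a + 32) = (a + 7)/(a + 1)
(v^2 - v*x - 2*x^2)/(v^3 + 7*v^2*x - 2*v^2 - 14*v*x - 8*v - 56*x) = (-v^2 + v*x + 2*x^2)/(-v^3 - 7*v^2*x + 2*v^2 + 14*v*x + 8*v + 56*x)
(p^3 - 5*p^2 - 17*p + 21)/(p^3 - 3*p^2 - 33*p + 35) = (p + 3)/(p + 5)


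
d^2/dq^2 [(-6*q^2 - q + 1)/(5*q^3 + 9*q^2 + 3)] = 6*(-50*q^6 - 25*q^5 + 5*q^4 + 303*q^3 + 273*q^2 + 12*q - 27)/(125*q^9 + 675*q^8 + 1215*q^7 + 954*q^6 + 810*q^5 + 729*q^4 + 135*q^3 + 243*q^2 + 27)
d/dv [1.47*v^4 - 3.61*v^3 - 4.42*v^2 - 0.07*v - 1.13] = 5.88*v^3 - 10.83*v^2 - 8.84*v - 0.07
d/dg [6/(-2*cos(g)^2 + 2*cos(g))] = 3*(sin(g)/cos(g)^2 - 2*tan(g))/(cos(g) - 1)^2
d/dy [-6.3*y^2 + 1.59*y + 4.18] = 1.59 - 12.6*y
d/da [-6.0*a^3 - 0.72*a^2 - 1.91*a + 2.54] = -18.0*a^2 - 1.44*a - 1.91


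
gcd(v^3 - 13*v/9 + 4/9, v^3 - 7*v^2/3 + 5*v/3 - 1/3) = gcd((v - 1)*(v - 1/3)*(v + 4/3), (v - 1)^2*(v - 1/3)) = v^2 - 4*v/3 + 1/3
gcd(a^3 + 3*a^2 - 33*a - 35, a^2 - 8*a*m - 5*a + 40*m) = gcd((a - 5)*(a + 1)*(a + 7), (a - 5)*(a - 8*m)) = a - 5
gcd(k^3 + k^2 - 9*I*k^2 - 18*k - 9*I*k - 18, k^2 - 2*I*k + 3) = k - 3*I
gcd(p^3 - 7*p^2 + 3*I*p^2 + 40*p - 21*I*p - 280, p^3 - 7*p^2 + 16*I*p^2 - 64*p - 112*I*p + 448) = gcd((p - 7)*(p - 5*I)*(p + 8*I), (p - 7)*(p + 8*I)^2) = p^2 + p*(-7 + 8*I) - 56*I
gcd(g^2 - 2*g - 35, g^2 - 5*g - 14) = g - 7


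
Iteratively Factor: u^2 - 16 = (u + 4)*(u - 4)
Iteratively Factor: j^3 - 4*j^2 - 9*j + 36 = (j - 3)*(j^2 - j - 12) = (j - 3)*(j + 3)*(j - 4)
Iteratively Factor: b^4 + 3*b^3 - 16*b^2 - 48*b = (b - 4)*(b^3 + 7*b^2 + 12*b) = (b - 4)*(b + 3)*(b^2 + 4*b) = (b - 4)*(b + 3)*(b + 4)*(b)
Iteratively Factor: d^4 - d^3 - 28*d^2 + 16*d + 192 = (d - 4)*(d^3 + 3*d^2 - 16*d - 48) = (d - 4)*(d + 4)*(d^2 - d - 12) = (d - 4)*(d + 3)*(d + 4)*(d - 4)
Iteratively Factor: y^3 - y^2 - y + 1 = (y - 1)*(y^2 - 1) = (y - 1)^2*(y + 1)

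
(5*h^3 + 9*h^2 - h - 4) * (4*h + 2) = 20*h^4 + 46*h^3 + 14*h^2 - 18*h - 8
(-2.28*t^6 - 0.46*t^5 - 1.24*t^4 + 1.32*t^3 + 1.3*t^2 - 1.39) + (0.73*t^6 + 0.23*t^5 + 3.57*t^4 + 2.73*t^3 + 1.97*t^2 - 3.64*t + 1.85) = -1.55*t^6 - 0.23*t^5 + 2.33*t^4 + 4.05*t^3 + 3.27*t^2 - 3.64*t + 0.46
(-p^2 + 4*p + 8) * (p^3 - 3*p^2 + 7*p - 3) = -p^5 + 7*p^4 - 11*p^3 + 7*p^2 + 44*p - 24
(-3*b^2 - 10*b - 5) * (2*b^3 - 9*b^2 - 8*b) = -6*b^5 + 7*b^4 + 104*b^3 + 125*b^2 + 40*b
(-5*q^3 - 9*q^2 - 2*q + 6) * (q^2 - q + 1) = -5*q^5 - 4*q^4 + 2*q^3 - q^2 - 8*q + 6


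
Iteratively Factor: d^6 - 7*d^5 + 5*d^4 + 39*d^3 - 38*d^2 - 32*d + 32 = (d - 4)*(d^5 - 3*d^4 - 7*d^3 + 11*d^2 + 6*d - 8) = (d - 4)*(d + 2)*(d^4 - 5*d^3 + 3*d^2 + 5*d - 4) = (d - 4)*(d + 1)*(d + 2)*(d^3 - 6*d^2 + 9*d - 4) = (d - 4)*(d - 1)*(d + 1)*(d + 2)*(d^2 - 5*d + 4) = (d - 4)^2*(d - 1)*(d + 1)*(d + 2)*(d - 1)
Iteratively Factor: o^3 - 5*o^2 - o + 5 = (o - 5)*(o^2 - 1) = (o - 5)*(o - 1)*(o + 1)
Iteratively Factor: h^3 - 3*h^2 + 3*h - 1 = (h - 1)*(h^2 - 2*h + 1) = (h - 1)^2*(h - 1)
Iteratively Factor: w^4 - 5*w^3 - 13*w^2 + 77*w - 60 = (w - 1)*(w^3 - 4*w^2 - 17*w + 60) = (w - 5)*(w - 1)*(w^2 + w - 12) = (w - 5)*(w - 3)*(w - 1)*(w + 4)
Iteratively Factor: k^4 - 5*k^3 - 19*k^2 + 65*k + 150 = (k + 3)*(k^3 - 8*k^2 + 5*k + 50) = (k - 5)*(k + 3)*(k^2 - 3*k - 10) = (k - 5)*(k + 2)*(k + 3)*(k - 5)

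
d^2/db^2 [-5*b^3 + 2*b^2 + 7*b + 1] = 4 - 30*b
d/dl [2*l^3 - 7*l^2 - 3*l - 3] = 6*l^2 - 14*l - 3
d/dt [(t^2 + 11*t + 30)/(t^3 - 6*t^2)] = (-t^3 - 22*t^2 - 24*t + 360)/(t^3*(t^2 - 12*t + 36))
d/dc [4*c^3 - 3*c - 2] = 12*c^2 - 3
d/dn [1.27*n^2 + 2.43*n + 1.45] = 2.54*n + 2.43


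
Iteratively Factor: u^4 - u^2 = (u + 1)*(u^3 - u^2) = (u - 1)*(u + 1)*(u^2) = u*(u - 1)*(u + 1)*(u)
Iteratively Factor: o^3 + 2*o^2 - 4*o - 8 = (o - 2)*(o^2 + 4*o + 4) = (o - 2)*(o + 2)*(o + 2)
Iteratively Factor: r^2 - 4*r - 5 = (r - 5)*(r + 1)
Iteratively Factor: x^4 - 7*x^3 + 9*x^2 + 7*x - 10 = (x + 1)*(x^3 - 8*x^2 + 17*x - 10) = (x - 2)*(x + 1)*(x^2 - 6*x + 5) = (x - 2)*(x - 1)*(x + 1)*(x - 5)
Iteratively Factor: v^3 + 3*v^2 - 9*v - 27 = (v + 3)*(v^2 - 9) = (v + 3)^2*(v - 3)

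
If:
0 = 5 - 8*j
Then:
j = 5/8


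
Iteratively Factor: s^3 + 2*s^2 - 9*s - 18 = (s + 2)*(s^2 - 9) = (s - 3)*(s + 2)*(s + 3)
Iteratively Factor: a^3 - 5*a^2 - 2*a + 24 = (a - 3)*(a^2 - 2*a - 8) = (a - 4)*(a - 3)*(a + 2)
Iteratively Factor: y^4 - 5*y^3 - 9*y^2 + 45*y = (y)*(y^3 - 5*y^2 - 9*y + 45) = y*(y - 3)*(y^2 - 2*y - 15) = y*(y - 3)*(y + 3)*(y - 5)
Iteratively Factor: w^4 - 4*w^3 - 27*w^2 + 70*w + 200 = (w - 5)*(w^3 + w^2 - 22*w - 40) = (w - 5)*(w + 4)*(w^2 - 3*w - 10) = (w - 5)*(w + 2)*(w + 4)*(w - 5)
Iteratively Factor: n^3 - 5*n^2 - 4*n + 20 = (n - 2)*(n^2 - 3*n - 10) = (n - 5)*(n - 2)*(n + 2)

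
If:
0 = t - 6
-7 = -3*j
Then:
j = 7/3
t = 6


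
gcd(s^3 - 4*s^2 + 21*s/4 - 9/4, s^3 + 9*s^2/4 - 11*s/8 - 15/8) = s - 1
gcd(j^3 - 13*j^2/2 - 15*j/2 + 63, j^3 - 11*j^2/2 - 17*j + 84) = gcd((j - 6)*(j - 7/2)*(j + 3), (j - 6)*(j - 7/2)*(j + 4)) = j^2 - 19*j/2 + 21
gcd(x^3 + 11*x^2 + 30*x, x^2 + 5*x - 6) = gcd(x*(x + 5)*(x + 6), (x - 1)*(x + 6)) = x + 6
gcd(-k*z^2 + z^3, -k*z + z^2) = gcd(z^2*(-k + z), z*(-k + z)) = -k*z + z^2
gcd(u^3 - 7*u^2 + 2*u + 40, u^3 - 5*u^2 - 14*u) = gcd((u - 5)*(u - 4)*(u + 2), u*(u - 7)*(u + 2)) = u + 2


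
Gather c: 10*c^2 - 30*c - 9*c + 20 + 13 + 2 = 10*c^2 - 39*c + 35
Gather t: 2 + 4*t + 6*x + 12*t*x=t*(12*x + 4) + 6*x + 2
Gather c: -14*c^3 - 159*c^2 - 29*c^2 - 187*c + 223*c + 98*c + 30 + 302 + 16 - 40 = -14*c^3 - 188*c^2 + 134*c + 308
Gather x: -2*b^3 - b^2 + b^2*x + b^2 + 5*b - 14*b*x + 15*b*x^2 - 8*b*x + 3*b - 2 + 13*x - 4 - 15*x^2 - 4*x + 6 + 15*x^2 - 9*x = -2*b^3 + 15*b*x^2 + 8*b + x*(b^2 - 22*b)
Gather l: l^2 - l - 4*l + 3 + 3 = l^2 - 5*l + 6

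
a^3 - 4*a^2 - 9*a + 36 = (a - 4)*(a - 3)*(a + 3)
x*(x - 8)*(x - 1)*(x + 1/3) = x^4 - 26*x^3/3 + 5*x^2 + 8*x/3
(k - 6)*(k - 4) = k^2 - 10*k + 24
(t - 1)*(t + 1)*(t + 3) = t^3 + 3*t^2 - t - 3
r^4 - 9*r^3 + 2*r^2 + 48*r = r*(r - 8)*(r - 3)*(r + 2)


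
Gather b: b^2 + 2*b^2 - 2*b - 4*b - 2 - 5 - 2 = 3*b^2 - 6*b - 9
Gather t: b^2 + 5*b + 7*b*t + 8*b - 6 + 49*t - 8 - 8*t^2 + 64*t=b^2 + 13*b - 8*t^2 + t*(7*b + 113) - 14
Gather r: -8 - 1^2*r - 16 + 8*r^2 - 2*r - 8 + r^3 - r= r^3 + 8*r^2 - 4*r - 32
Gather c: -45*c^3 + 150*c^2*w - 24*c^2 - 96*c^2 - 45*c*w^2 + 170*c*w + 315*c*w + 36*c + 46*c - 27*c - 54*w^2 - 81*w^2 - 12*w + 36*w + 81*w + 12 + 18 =-45*c^3 + c^2*(150*w - 120) + c*(-45*w^2 + 485*w + 55) - 135*w^2 + 105*w + 30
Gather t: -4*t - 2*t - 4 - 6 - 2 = -6*t - 12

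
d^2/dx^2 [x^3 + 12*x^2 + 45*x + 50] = 6*x + 24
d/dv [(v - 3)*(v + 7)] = 2*v + 4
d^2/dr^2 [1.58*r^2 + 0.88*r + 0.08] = 3.16000000000000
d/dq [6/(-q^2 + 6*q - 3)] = 12*(q - 3)/(q^2 - 6*q + 3)^2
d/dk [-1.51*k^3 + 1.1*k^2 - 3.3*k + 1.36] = -4.53*k^2 + 2.2*k - 3.3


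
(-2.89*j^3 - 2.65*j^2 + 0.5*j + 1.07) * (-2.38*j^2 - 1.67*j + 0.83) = 6.8782*j^5 + 11.1333*j^4 + 0.8368*j^3 - 5.5811*j^2 - 1.3719*j + 0.8881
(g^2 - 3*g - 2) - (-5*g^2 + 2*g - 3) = 6*g^2 - 5*g + 1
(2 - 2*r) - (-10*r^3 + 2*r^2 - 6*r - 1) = 10*r^3 - 2*r^2 + 4*r + 3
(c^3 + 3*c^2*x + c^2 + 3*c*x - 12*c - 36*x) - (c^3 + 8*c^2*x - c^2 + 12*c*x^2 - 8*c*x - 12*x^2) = -5*c^2*x + 2*c^2 - 12*c*x^2 + 11*c*x - 12*c + 12*x^2 - 36*x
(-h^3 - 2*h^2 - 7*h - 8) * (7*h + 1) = -7*h^4 - 15*h^3 - 51*h^2 - 63*h - 8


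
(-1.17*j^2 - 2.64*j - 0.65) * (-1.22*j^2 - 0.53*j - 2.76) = 1.4274*j^4 + 3.8409*j^3 + 5.4214*j^2 + 7.6309*j + 1.794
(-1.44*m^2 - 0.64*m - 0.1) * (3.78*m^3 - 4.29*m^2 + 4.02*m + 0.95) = -5.4432*m^5 + 3.7584*m^4 - 3.4212*m^3 - 3.5118*m^2 - 1.01*m - 0.095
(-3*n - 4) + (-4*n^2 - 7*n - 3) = -4*n^2 - 10*n - 7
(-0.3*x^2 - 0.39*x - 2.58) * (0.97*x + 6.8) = -0.291*x^3 - 2.4183*x^2 - 5.1546*x - 17.544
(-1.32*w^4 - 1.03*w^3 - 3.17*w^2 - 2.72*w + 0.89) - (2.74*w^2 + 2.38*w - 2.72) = -1.32*w^4 - 1.03*w^3 - 5.91*w^2 - 5.1*w + 3.61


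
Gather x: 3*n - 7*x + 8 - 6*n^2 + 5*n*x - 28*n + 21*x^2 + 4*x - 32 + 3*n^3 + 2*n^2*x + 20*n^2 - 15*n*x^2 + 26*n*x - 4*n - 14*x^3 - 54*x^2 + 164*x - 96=3*n^3 + 14*n^2 - 29*n - 14*x^3 + x^2*(-15*n - 33) + x*(2*n^2 + 31*n + 161) - 120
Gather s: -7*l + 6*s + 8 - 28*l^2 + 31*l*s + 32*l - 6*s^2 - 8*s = -28*l^2 + 25*l - 6*s^2 + s*(31*l - 2) + 8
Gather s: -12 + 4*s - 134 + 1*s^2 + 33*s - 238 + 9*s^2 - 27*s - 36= 10*s^2 + 10*s - 420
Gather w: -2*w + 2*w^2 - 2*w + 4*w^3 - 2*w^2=4*w^3 - 4*w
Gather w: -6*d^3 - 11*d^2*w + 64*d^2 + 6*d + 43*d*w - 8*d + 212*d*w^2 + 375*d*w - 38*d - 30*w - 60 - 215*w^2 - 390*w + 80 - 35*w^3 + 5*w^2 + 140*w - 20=-6*d^3 + 64*d^2 - 40*d - 35*w^3 + w^2*(212*d - 210) + w*(-11*d^2 + 418*d - 280)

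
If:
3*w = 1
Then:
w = 1/3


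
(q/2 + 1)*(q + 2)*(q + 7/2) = q^3/2 + 15*q^2/4 + 9*q + 7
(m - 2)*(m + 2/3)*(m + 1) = m^3 - m^2/3 - 8*m/3 - 4/3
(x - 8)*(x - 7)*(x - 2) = x^3 - 17*x^2 + 86*x - 112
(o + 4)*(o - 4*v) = o^2 - 4*o*v + 4*o - 16*v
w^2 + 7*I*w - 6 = (w + I)*(w + 6*I)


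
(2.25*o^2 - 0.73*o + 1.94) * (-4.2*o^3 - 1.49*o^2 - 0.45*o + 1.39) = -9.45*o^5 - 0.2865*o^4 - 8.0728*o^3 + 0.5654*o^2 - 1.8877*o + 2.6966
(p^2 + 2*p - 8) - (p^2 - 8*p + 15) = 10*p - 23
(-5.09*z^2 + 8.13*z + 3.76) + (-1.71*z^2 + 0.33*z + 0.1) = -6.8*z^2 + 8.46*z + 3.86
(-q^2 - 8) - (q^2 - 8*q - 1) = -2*q^2 + 8*q - 7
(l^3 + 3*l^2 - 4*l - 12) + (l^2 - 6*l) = l^3 + 4*l^2 - 10*l - 12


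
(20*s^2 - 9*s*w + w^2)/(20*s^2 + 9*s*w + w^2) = (20*s^2 - 9*s*w + w^2)/(20*s^2 + 9*s*w + w^2)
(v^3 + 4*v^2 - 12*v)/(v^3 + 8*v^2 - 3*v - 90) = v*(v - 2)/(v^2 + 2*v - 15)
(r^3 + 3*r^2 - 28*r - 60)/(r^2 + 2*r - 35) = (r^2 + 8*r + 12)/(r + 7)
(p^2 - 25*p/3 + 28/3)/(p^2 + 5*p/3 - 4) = (p - 7)/(p + 3)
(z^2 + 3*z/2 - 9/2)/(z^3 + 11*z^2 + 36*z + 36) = (z - 3/2)/(z^2 + 8*z + 12)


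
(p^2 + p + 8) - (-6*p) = p^2 + 7*p + 8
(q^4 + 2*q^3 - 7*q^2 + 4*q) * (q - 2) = q^5 - 11*q^3 + 18*q^2 - 8*q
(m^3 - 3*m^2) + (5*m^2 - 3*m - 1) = m^3 + 2*m^2 - 3*m - 1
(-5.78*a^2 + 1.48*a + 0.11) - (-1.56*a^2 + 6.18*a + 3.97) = -4.22*a^2 - 4.7*a - 3.86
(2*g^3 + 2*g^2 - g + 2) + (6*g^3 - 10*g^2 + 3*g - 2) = 8*g^3 - 8*g^2 + 2*g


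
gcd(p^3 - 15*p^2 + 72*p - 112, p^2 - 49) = p - 7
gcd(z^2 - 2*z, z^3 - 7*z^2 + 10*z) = z^2 - 2*z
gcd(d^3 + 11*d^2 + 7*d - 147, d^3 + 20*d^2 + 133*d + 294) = d^2 + 14*d + 49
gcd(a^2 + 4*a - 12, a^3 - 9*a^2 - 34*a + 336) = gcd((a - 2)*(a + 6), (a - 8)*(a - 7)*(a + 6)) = a + 6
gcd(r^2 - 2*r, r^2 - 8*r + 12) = r - 2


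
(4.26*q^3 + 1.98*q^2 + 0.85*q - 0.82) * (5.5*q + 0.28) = 23.43*q^4 + 12.0828*q^3 + 5.2294*q^2 - 4.272*q - 0.2296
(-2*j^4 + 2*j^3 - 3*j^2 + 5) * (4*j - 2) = -8*j^5 + 12*j^4 - 16*j^3 + 6*j^2 + 20*j - 10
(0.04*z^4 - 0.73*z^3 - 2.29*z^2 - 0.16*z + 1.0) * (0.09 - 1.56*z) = -0.0624*z^5 + 1.1424*z^4 + 3.5067*z^3 + 0.0435*z^2 - 1.5744*z + 0.09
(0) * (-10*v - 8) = 0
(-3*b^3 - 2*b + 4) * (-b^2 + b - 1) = 3*b^5 - 3*b^4 + 5*b^3 - 6*b^2 + 6*b - 4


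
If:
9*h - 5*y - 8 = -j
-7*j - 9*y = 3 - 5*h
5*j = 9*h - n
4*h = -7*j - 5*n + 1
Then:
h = 535/1582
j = 391/452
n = -4055/3164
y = -2589/3164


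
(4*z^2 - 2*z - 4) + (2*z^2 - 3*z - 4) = 6*z^2 - 5*z - 8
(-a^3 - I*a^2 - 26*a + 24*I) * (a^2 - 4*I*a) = -a^5 + 3*I*a^4 - 30*a^3 + 128*I*a^2 + 96*a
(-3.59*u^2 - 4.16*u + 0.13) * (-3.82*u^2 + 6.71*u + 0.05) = 13.7138*u^4 - 8.1977*u^3 - 28.5897*u^2 + 0.6643*u + 0.0065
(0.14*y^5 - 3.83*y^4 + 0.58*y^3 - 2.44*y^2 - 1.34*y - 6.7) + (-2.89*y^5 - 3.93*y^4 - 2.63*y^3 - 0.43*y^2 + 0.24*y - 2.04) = -2.75*y^5 - 7.76*y^4 - 2.05*y^3 - 2.87*y^2 - 1.1*y - 8.74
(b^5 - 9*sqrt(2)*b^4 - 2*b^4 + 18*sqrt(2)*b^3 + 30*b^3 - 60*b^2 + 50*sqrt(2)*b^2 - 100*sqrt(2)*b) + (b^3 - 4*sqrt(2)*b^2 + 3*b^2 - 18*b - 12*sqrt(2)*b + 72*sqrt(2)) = b^5 - 9*sqrt(2)*b^4 - 2*b^4 + 18*sqrt(2)*b^3 + 31*b^3 - 57*b^2 + 46*sqrt(2)*b^2 - 112*sqrt(2)*b - 18*b + 72*sqrt(2)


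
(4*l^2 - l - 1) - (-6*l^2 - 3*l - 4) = 10*l^2 + 2*l + 3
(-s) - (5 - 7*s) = 6*s - 5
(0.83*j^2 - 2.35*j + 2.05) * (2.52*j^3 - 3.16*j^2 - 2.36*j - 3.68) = 2.0916*j^5 - 8.5448*j^4 + 10.6332*j^3 - 3.9864*j^2 + 3.81*j - 7.544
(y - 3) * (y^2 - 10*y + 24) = y^3 - 13*y^2 + 54*y - 72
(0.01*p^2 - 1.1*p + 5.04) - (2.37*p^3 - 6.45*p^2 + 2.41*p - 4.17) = -2.37*p^3 + 6.46*p^2 - 3.51*p + 9.21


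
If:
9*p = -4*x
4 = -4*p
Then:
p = -1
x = 9/4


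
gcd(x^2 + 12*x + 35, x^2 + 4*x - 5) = x + 5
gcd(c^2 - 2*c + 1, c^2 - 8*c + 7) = c - 1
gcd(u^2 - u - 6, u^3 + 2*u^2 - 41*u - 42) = 1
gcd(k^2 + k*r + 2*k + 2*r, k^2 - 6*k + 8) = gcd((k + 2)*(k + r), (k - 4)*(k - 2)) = 1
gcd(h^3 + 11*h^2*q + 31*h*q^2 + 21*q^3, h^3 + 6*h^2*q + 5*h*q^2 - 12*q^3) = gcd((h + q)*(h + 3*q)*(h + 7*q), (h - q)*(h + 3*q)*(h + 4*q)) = h + 3*q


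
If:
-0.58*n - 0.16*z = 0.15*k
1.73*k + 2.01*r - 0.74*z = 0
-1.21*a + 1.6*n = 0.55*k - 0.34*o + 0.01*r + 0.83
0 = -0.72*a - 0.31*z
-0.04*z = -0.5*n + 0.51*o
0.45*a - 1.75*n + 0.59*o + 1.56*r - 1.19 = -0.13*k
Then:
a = -0.29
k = -0.82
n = 0.03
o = -0.02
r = 0.96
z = 0.67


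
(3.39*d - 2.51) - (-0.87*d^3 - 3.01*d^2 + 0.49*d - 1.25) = 0.87*d^3 + 3.01*d^2 + 2.9*d - 1.26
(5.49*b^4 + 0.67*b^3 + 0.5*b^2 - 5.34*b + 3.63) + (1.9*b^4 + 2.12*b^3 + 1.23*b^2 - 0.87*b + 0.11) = 7.39*b^4 + 2.79*b^3 + 1.73*b^2 - 6.21*b + 3.74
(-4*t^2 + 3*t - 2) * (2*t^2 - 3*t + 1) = -8*t^4 + 18*t^3 - 17*t^2 + 9*t - 2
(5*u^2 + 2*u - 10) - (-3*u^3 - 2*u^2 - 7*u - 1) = 3*u^3 + 7*u^2 + 9*u - 9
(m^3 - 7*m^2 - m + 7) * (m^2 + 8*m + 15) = m^5 + m^4 - 42*m^3 - 106*m^2 + 41*m + 105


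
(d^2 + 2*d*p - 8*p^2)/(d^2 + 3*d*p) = (d^2 + 2*d*p - 8*p^2)/(d*(d + 3*p))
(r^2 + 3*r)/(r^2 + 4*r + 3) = r/(r + 1)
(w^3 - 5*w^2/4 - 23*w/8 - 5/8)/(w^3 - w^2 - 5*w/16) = 2*(2*w^2 - 3*w - 5)/(w*(4*w - 5))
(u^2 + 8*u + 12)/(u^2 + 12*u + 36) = (u + 2)/(u + 6)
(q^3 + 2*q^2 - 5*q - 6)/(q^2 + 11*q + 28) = (q^3 + 2*q^2 - 5*q - 6)/(q^2 + 11*q + 28)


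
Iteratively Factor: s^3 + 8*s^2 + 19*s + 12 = (s + 1)*(s^2 + 7*s + 12) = (s + 1)*(s + 4)*(s + 3)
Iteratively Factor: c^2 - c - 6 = (c + 2)*(c - 3)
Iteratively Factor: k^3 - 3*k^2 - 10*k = (k)*(k^2 - 3*k - 10) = k*(k - 5)*(k + 2)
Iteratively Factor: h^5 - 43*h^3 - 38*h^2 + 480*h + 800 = (h - 5)*(h^4 + 5*h^3 - 18*h^2 - 128*h - 160) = (h - 5)^2*(h^3 + 10*h^2 + 32*h + 32) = (h - 5)^2*(h + 2)*(h^2 + 8*h + 16) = (h - 5)^2*(h + 2)*(h + 4)*(h + 4)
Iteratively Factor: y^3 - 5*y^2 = (y)*(y^2 - 5*y) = y*(y - 5)*(y)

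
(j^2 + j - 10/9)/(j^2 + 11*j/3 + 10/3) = (j - 2/3)/(j + 2)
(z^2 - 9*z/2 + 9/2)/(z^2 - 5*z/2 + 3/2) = (z - 3)/(z - 1)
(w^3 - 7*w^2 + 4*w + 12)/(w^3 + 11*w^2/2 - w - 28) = 2*(w^2 - 5*w - 6)/(2*w^2 + 15*w + 28)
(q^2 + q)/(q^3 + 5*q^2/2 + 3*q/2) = 2/(2*q + 3)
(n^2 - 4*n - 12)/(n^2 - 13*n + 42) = (n + 2)/(n - 7)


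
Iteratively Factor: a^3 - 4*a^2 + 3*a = (a)*(a^2 - 4*a + 3) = a*(a - 3)*(a - 1)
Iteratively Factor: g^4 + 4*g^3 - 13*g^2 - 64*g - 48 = (g + 3)*(g^3 + g^2 - 16*g - 16) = (g + 3)*(g + 4)*(g^2 - 3*g - 4) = (g - 4)*(g + 3)*(g + 4)*(g + 1)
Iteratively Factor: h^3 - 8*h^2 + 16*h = (h - 4)*(h^2 - 4*h) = h*(h - 4)*(h - 4)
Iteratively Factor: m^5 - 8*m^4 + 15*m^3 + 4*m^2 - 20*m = (m - 5)*(m^4 - 3*m^3 + 4*m) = (m - 5)*(m - 2)*(m^3 - m^2 - 2*m) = (m - 5)*(m - 2)^2*(m^2 + m) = m*(m - 5)*(m - 2)^2*(m + 1)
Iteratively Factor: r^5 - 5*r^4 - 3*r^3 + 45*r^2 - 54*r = (r - 3)*(r^4 - 2*r^3 - 9*r^2 + 18*r) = (r - 3)*(r - 2)*(r^3 - 9*r) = (r - 3)^2*(r - 2)*(r^2 + 3*r) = r*(r - 3)^2*(r - 2)*(r + 3)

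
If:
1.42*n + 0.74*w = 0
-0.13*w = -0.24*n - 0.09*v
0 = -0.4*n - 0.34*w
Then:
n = 0.00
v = 0.00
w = 0.00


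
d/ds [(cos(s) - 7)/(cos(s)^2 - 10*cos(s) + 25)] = (cos(s) - 9)*sin(s)/(cos(s) - 5)^3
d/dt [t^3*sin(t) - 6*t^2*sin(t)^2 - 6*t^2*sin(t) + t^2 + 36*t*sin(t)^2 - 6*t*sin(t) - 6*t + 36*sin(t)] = t^3*cos(t) + 3*t^2*sin(t) - 6*t^2*sin(2*t) - 6*t^2*cos(t) - 12*t*sin(t)^2 - 12*t*sin(t) + 36*t*sin(2*t) - 6*t*cos(t) + 2*t + 36*sin(t)^2 - 6*sin(t) + 36*cos(t) - 6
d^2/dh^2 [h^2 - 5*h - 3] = 2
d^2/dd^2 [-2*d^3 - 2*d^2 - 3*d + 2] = -12*d - 4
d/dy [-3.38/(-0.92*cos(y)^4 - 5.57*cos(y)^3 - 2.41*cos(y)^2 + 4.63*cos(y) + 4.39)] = (12.4384*cos(y)^3 + 56.4798*cos(y)^2 + 16.2916*cos(y) - 15.6494)*sin(y)/(0.92*cos(y)^4 + 5.57*cos(y)^3 + 2.41*cos(y)^2 - 4.63*cos(y) - 4.39)^2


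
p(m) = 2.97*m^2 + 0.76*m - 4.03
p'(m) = 5.94*m + 0.76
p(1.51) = 3.89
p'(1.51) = 9.73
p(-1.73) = 3.54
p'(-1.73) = -9.52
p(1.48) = 3.60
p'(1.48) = 9.55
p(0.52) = -2.83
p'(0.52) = 3.85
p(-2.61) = 14.22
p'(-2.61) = -14.74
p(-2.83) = 17.61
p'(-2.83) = -16.05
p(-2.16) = 8.19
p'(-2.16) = -12.07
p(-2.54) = 13.20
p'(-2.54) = -14.33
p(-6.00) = 98.33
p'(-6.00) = -34.88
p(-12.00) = 414.53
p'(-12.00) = -70.52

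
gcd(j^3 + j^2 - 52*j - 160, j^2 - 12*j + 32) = j - 8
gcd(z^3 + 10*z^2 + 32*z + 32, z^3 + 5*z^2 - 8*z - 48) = z^2 + 8*z + 16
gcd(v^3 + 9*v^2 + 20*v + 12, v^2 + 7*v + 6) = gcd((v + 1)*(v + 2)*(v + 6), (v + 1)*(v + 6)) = v^2 + 7*v + 6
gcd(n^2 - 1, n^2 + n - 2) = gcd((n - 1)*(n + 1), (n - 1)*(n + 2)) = n - 1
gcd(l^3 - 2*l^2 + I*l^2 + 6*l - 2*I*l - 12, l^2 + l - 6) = l - 2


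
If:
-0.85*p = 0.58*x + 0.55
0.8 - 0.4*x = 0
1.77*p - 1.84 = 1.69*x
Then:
No Solution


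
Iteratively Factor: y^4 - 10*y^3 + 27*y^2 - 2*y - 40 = (y + 1)*(y^3 - 11*y^2 + 38*y - 40) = (y - 4)*(y + 1)*(y^2 - 7*y + 10) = (y - 4)*(y - 2)*(y + 1)*(y - 5)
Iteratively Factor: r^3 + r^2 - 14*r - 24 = (r + 2)*(r^2 - r - 12) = (r + 2)*(r + 3)*(r - 4)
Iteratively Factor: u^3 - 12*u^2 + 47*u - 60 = (u - 4)*(u^2 - 8*u + 15) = (u - 4)*(u - 3)*(u - 5)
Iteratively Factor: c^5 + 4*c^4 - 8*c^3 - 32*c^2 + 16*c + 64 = (c - 2)*(c^4 + 6*c^3 + 4*c^2 - 24*c - 32) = (c - 2)*(c + 4)*(c^3 + 2*c^2 - 4*c - 8) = (c - 2)*(c + 2)*(c + 4)*(c^2 - 4) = (c - 2)*(c + 2)^2*(c + 4)*(c - 2)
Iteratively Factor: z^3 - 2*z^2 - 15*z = (z)*(z^2 - 2*z - 15) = z*(z - 5)*(z + 3)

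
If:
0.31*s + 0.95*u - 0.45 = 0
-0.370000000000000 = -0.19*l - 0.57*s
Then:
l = 9.19354838709677*u - 2.40747028862479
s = 1.45161290322581 - 3.06451612903226*u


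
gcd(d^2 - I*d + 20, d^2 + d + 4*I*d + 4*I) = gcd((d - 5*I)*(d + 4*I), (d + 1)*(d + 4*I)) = d + 4*I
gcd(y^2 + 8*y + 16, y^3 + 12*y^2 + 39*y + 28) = y + 4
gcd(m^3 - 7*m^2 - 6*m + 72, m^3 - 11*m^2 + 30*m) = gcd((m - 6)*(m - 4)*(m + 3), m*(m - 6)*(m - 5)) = m - 6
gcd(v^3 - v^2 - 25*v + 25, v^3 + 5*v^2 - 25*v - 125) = v^2 - 25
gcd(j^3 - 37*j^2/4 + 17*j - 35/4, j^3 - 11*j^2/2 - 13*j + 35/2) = j^2 - 8*j + 7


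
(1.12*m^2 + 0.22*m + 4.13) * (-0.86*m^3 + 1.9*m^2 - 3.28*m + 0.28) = -0.9632*m^5 + 1.9388*m^4 - 6.8074*m^3 + 7.439*m^2 - 13.4848*m + 1.1564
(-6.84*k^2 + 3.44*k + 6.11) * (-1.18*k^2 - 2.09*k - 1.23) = 8.0712*k^4 + 10.2364*k^3 - 5.9862*k^2 - 17.0011*k - 7.5153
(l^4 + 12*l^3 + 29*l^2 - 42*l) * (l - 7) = l^5 + 5*l^4 - 55*l^3 - 245*l^2 + 294*l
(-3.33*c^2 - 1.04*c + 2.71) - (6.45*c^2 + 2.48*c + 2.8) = -9.78*c^2 - 3.52*c - 0.0899999999999999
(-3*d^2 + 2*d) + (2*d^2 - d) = -d^2 + d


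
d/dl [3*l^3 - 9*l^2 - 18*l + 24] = 9*l^2 - 18*l - 18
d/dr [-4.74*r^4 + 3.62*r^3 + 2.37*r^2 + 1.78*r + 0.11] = -18.96*r^3 + 10.86*r^2 + 4.74*r + 1.78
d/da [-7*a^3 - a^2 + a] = -21*a^2 - 2*a + 1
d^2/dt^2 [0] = 0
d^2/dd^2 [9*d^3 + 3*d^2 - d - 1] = 54*d + 6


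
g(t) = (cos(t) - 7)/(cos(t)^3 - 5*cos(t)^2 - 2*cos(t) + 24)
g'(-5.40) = 0.04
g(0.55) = -0.32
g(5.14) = -0.29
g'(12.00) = -0.05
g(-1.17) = -0.29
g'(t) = (cos(t) - 7)*(3*sin(t)*cos(t)^2 - 10*sin(t)*cos(t) - 2*sin(t))/(cos(t)^3 - 5*cos(t)^2 - 2*cos(t) + 24)^2 - sin(t)/(cos(t)^3 - 5*cos(t)^2 - 2*cos(t) + 24) = (143*cos(t)/2 - 13*cos(2*t) + cos(3*t)/2 - 23)*sin(t)/(cos(t)^3 - 5*cos(t)^2 - 2*cos(t) + 24)^2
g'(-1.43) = 0.00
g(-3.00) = -0.40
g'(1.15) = 0.03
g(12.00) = -0.32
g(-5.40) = -0.30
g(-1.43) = -0.29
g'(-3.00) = 0.04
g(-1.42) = -0.29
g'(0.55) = 0.05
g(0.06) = -0.33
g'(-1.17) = -0.02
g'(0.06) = 0.01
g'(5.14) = -0.03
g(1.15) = -0.29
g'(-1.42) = 0.00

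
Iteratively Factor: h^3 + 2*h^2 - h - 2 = (h + 1)*(h^2 + h - 2) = (h + 1)*(h + 2)*(h - 1)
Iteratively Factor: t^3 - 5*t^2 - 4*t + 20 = (t - 2)*(t^2 - 3*t - 10) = (t - 5)*(t - 2)*(t + 2)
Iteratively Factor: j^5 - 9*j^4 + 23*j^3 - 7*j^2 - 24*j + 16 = (j - 1)*(j^4 - 8*j^3 + 15*j^2 + 8*j - 16) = (j - 1)^2*(j^3 - 7*j^2 + 8*j + 16) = (j - 4)*(j - 1)^2*(j^2 - 3*j - 4) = (j - 4)*(j - 1)^2*(j + 1)*(j - 4)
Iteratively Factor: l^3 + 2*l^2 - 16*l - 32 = (l - 4)*(l^2 + 6*l + 8) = (l - 4)*(l + 4)*(l + 2)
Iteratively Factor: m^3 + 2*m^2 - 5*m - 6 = (m + 3)*(m^2 - m - 2) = (m + 1)*(m + 3)*(m - 2)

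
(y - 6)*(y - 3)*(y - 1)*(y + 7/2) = y^4 - 13*y^3/2 - 8*y^2 + 153*y/2 - 63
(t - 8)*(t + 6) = t^2 - 2*t - 48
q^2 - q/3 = q*(q - 1/3)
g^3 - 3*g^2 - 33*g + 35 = (g - 7)*(g - 1)*(g + 5)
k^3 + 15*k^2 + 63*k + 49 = (k + 1)*(k + 7)^2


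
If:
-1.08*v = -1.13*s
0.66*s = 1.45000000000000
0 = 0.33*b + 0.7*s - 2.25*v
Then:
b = 11.01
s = 2.20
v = 2.30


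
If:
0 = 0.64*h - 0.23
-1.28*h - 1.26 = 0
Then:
No Solution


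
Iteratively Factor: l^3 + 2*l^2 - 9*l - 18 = (l + 3)*(l^2 - l - 6) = (l - 3)*(l + 3)*(l + 2)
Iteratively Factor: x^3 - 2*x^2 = (x)*(x^2 - 2*x) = x^2*(x - 2)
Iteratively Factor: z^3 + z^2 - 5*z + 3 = (z - 1)*(z^2 + 2*z - 3) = (z - 1)^2*(z + 3)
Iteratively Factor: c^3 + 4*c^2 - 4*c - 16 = (c - 2)*(c^2 + 6*c + 8) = (c - 2)*(c + 4)*(c + 2)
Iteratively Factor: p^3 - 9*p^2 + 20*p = (p)*(p^2 - 9*p + 20) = p*(p - 4)*(p - 5)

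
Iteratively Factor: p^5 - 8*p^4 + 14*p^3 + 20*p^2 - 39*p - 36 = (p - 4)*(p^4 - 4*p^3 - 2*p^2 + 12*p + 9) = (p - 4)*(p + 1)*(p^3 - 5*p^2 + 3*p + 9) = (p - 4)*(p + 1)^2*(p^2 - 6*p + 9) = (p - 4)*(p - 3)*(p + 1)^2*(p - 3)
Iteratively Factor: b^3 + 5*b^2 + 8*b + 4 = (b + 1)*(b^2 + 4*b + 4) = (b + 1)*(b + 2)*(b + 2)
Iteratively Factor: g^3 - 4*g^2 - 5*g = (g - 5)*(g^2 + g) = g*(g - 5)*(g + 1)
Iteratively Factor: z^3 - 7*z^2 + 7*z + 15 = (z + 1)*(z^2 - 8*z + 15) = (z - 3)*(z + 1)*(z - 5)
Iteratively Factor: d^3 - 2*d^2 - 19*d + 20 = (d + 4)*(d^2 - 6*d + 5) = (d - 5)*(d + 4)*(d - 1)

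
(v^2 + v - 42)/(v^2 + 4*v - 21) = (v - 6)/(v - 3)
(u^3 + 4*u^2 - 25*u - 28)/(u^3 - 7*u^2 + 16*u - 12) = (u^3 + 4*u^2 - 25*u - 28)/(u^3 - 7*u^2 + 16*u - 12)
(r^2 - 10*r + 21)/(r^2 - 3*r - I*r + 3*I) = (r - 7)/(r - I)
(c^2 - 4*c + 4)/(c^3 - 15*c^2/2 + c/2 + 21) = 2*(c - 2)/(2*c^2 - 11*c - 21)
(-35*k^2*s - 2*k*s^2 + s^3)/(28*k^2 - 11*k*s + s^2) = s*(5*k + s)/(-4*k + s)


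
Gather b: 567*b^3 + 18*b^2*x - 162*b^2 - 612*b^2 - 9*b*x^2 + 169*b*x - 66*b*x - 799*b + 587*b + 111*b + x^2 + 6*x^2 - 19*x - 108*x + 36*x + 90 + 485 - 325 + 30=567*b^3 + b^2*(18*x - 774) + b*(-9*x^2 + 103*x - 101) + 7*x^2 - 91*x + 280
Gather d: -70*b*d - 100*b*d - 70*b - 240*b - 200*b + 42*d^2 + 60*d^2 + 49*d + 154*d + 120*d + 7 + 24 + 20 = -510*b + 102*d^2 + d*(323 - 170*b) + 51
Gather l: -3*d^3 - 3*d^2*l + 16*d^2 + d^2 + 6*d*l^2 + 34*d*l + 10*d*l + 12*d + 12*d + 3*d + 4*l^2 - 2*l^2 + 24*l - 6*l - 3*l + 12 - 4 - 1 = -3*d^3 + 17*d^2 + 27*d + l^2*(6*d + 2) + l*(-3*d^2 + 44*d + 15) + 7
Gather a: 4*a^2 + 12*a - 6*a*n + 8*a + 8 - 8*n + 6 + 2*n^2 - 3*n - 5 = 4*a^2 + a*(20 - 6*n) + 2*n^2 - 11*n + 9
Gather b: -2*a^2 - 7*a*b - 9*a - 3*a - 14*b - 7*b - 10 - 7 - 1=-2*a^2 - 12*a + b*(-7*a - 21) - 18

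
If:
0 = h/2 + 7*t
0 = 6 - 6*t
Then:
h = -14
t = 1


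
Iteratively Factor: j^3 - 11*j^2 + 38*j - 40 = (j - 5)*(j^2 - 6*j + 8) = (j - 5)*(j - 2)*(j - 4)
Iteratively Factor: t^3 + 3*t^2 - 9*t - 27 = (t + 3)*(t^2 - 9) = (t - 3)*(t + 3)*(t + 3)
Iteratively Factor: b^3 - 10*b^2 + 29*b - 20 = (b - 5)*(b^2 - 5*b + 4) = (b - 5)*(b - 4)*(b - 1)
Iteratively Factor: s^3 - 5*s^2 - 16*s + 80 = (s + 4)*(s^2 - 9*s + 20) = (s - 4)*(s + 4)*(s - 5)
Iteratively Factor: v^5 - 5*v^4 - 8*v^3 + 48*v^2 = (v + 3)*(v^4 - 8*v^3 + 16*v^2) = (v - 4)*(v + 3)*(v^3 - 4*v^2) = (v - 4)^2*(v + 3)*(v^2) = v*(v - 4)^2*(v + 3)*(v)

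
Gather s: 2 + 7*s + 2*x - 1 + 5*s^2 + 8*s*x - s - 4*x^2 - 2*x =5*s^2 + s*(8*x + 6) - 4*x^2 + 1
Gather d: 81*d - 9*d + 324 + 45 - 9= 72*d + 360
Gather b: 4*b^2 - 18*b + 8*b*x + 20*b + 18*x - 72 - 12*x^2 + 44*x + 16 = 4*b^2 + b*(8*x + 2) - 12*x^2 + 62*x - 56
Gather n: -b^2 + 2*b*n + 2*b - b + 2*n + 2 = -b^2 + b + n*(2*b + 2) + 2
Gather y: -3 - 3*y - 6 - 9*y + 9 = -12*y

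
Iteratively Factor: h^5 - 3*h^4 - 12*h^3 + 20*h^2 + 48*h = (h - 4)*(h^4 + h^3 - 8*h^2 - 12*h) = (h - 4)*(h + 2)*(h^3 - h^2 - 6*h) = h*(h - 4)*(h + 2)*(h^2 - h - 6) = h*(h - 4)*(h - 3)*(h + 2)*(h + 2)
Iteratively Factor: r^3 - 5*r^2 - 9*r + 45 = (r + 3)*(r^2 - 8*r + 15) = (r - 5)*(r + 3)*(r - 3)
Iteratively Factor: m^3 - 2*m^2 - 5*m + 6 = (m - 1)*(m^2 - m - 6) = (m - 1)*(m + 2)*(m - 3)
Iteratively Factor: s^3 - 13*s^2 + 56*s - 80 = (s - 5)*(s^2 - 8*s + 16) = (s - 5)*(s - 4)*(s - 4)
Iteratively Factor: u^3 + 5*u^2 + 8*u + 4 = (u + 2)*(u^2 + 3*u + 2) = (u + 1)*(u + 2)*(u + 2)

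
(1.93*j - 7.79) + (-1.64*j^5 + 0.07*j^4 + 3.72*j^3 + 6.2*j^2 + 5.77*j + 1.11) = -1.64*j^5 + 0.07*j^4 + 3.72*j^3 + 6.2*j^2 + 7.7*j - 6.68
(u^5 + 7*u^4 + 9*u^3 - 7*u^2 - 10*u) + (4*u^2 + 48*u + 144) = u^5 + 7*u^4 + 9*u^3 - 3*u^2 + 38*u + 144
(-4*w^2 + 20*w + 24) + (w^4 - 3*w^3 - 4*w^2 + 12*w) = w^4 - 3*w^3 - 8*w^2 + 32*w + 24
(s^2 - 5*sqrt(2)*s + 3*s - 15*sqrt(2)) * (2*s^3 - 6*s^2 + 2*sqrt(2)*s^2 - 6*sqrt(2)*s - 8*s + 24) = 2*s^5 - 8*sqrt(2)*s^4 - 46*s^3 + 112*sqrt(2)*s^2 + 252*s - 360*sqrt(2)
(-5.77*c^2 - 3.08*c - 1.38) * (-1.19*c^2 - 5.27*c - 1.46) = 6.8663*c^4 + 34.0731*c^3 + 26.298*c^2 + 11.7694*c + 2.0148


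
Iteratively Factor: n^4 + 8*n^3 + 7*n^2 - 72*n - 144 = (n + 4)*(n^3 + 4*n^2 - 9*n - 36) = (n + 4)^2*(n^2 - 9) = (n - 3)*(n + 4)^2*(n + 3)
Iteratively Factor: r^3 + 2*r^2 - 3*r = (r)*(r^2 + 2*r - 3) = r*(r - 1)*(r + 3)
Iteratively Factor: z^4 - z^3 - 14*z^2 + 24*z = (z + 4)*(z^3 - 5*z^2 + 6*z) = (z - 3)*(z + 4)*(z^2 - 2*z) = z*(z - 3)*(z + 4)*(z - 2)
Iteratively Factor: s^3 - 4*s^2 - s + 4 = (s + 1)*(s^2 - 5*s + 4) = (s - 1)*(s + 1)*(s - 4)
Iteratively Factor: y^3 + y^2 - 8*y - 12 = (y + 2)*(y^2 - y - 6) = (y - 3)*(y + 2)*(y + 2)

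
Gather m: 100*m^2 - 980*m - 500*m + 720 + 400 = 100*m^2 - 1480*m + 1120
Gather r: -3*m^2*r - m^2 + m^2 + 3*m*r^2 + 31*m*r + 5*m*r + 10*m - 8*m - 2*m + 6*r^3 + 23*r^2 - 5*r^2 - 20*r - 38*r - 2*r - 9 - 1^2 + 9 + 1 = 6*r^3 + r^2*(3*m + 18) + r*(-3*m^2 + 36*m - 60)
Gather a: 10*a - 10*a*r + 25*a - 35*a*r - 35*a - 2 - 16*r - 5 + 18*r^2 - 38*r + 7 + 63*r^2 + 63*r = -45*a*r + 81*r^2 + 9*r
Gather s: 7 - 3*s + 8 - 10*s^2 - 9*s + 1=-10*s^2 - 12*s + 16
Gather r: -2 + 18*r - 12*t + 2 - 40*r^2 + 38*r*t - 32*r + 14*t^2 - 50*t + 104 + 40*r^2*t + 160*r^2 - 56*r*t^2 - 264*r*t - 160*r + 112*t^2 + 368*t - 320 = r^2*(40*t + 120) + r*(-56*t^2 - 226*t - 174) + 126*t^2 + 306*t - 216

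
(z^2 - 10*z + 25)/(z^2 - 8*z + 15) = (z - 5)/(z - 3)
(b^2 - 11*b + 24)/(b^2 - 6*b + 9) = (b - 8)/(b - 3)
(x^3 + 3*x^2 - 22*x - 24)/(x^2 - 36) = (x^2 - 3*x - 4)/(x - 6)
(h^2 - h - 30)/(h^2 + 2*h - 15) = (h - 6)/(h - 3)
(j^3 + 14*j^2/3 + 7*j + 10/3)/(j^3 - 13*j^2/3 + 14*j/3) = (3*j^3 + 14*j^2 + 21*j + 10)/(j*(3*j^2 - 13*j + 14))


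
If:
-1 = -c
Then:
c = 1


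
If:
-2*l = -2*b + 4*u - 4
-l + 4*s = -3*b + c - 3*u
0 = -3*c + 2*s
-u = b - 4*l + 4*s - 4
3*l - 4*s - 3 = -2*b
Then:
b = -3/37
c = -97/37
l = -155/37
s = -291/74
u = 113/37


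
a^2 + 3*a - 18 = (a - 3)*(a + 6)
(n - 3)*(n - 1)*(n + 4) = n^3 - 13*n + 12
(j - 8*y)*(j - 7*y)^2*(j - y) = j^4 - 23*j^3*y + 183*j^2*y^2 - 553*j*y^3 + 392*y^4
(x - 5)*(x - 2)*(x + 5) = x^3 - 2*x^2 - 25*x + 50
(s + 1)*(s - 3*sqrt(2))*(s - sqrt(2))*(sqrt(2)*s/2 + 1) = sqrt(2)*s^4/2 - 3*s^3 + sqrt(2)*s^3/2 - 3*s^2 - sqrt(2)*s^2 - sqrt(2)*s + 6*s + 6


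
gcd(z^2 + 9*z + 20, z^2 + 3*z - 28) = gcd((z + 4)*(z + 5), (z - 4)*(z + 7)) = 1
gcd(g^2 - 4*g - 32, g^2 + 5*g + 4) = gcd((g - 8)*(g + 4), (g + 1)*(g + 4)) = g + 4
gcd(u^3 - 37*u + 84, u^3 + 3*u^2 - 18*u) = u - 3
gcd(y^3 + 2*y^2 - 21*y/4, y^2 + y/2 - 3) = y - 3/2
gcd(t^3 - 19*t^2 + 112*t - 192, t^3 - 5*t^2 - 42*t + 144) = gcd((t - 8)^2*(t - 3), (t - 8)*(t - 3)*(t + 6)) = t^2 - 11*t + 24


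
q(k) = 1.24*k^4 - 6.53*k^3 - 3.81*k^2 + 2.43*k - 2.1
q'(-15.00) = -21031.02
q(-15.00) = 83917.95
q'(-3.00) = -284.94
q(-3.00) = 233.07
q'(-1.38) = -37.40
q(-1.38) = 8.95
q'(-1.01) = -14.97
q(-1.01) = -0.42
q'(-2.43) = -165.90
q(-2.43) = 106.43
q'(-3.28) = -358.36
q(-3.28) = 322.89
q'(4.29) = 0.81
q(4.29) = -157.36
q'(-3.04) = -294.80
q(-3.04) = 244.66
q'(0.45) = -4.51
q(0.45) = -2.32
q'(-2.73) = -223.69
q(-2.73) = 164.61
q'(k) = 4.96*k^3 - 19.59*k^2 - 7.62*k + 2.43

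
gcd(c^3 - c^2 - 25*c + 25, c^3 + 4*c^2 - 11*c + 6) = c - 1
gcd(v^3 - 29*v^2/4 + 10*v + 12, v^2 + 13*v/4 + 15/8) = v + 3/4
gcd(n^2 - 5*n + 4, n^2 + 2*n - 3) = n - 1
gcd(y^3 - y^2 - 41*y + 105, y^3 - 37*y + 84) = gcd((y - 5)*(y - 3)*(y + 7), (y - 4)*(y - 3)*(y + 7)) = y^2 + 4*y - 21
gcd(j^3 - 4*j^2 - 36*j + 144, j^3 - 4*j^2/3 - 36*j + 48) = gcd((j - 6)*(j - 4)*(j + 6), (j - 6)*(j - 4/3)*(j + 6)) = j^2 - 36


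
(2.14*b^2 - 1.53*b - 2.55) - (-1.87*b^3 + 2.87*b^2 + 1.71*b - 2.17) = 1.87*b^3 - 0.73*b^2 - 3.24*b - 0.38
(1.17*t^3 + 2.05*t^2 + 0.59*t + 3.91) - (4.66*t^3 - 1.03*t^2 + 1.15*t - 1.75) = -3.49*t^3 + 3.08*t^2 - 0.56*t + 5.66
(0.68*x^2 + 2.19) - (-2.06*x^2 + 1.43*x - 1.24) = 2.74*x^2 - 1.43*x + 3.43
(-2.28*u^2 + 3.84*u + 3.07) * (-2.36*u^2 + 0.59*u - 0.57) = 5.3808*u^4 - 10.4076*u^3 - 3.68*u^2 - 0.3775*u - 1.7499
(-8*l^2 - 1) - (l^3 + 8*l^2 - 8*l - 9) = -l^3 - 16*l^2 + 8*l + 8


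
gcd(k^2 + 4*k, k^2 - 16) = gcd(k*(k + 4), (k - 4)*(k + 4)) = k + 4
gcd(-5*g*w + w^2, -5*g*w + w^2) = -5*g*w + w^2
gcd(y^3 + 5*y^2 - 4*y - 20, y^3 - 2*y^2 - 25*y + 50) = y^2 + 3*y - 10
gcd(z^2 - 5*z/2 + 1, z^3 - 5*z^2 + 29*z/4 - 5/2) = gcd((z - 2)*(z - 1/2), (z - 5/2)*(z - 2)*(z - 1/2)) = z^2 - 5*z/2 + 1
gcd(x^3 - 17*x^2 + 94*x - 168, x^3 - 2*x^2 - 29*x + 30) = x - 6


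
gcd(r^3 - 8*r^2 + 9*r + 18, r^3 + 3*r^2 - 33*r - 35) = r + 1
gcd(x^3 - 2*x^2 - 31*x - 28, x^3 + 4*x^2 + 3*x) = x + 1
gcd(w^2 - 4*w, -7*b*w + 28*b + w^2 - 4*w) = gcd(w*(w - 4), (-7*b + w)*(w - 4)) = w - 4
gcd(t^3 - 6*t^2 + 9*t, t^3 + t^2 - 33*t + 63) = t^2 - 6*t + 9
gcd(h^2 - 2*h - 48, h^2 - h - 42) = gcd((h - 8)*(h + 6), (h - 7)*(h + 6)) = h + 6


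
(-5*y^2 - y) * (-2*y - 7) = 10*y^3 + 37*y^2 + 7*y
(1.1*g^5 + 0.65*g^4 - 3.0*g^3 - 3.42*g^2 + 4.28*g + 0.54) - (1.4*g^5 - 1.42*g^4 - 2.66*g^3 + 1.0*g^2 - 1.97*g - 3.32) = -0.3*g^5 + 2.07*g^4 - 0.34*g^3 - 4.42*g^2 + 6.25*g + 3.86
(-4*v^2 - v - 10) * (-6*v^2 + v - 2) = 24*v^4 + 2*v^3 + 67*v^2 - 8*v + 20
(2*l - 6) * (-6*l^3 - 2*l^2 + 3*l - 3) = -12*l^4 + 32*l^3 + 18*l^2 - 24*l + 18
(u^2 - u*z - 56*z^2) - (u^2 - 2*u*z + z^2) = u*z - 57*z^2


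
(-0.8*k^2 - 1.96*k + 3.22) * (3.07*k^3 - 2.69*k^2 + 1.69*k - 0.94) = -2.456*k^5 - 3.8652*k^4 + 13.8058*k^3 - 11.2222*k^2 + 7.2842*k - 3.0268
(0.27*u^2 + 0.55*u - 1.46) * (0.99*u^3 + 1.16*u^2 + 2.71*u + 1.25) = 0.2673*u^5 + 0.8577*u^4 - 0.0757*u^3 + 0.134400000000001*u^2 - 3.2691*u - 1.825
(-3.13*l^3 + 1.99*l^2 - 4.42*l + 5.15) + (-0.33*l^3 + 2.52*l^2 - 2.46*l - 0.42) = -3.46*l^3 + 4.51*l^2 - 6.88*l + 4.73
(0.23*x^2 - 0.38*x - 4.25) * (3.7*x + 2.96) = 0.851*x^3 - 0.7252*x^2 - 16.8498*x - 12.58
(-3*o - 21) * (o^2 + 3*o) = -3*o^3 - 30*o^2 - 63*o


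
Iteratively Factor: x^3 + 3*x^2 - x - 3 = (x - 1)*(x^2 + 4*x + 3) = (x - 1)*(x + 3)*(x + 1)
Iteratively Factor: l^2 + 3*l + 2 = (l + 2)*(l + 1)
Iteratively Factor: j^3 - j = (j)*(j^2 - 1) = j*(j - 1)*(j + 1)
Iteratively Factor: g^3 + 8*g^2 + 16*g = (g)*(g^2 + 8*g + 16) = g*(g + 4)*(g + 4)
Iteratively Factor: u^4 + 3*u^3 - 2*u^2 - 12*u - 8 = (u + 2)*(u^3 + u^2 - 4*u - 4) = (u + 1)*(u + 2)*(u^2 - 4) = (u + 1)*(u + 2)^2*(u - 2)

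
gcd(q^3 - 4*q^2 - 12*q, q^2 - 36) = q - 6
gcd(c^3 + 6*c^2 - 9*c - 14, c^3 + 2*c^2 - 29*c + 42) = c^2 + 5*c - 14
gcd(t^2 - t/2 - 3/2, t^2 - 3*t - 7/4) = 1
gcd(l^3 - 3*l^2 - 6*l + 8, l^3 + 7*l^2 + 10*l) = l + 2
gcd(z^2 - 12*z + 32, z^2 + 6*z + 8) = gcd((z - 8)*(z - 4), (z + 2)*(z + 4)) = 1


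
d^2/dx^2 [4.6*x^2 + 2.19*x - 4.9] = 9.20000000000000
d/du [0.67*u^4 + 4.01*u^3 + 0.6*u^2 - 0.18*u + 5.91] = 2.68*u^3 + 12.03*u^2 + 1.2*u - 0.18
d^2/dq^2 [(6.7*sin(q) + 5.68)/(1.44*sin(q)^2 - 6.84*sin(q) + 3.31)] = (-13.89312*sin(q)^5 - 113.104512*sin(q)^4 + 387.232704*sin(q)^3 - 238.471992*sin(q)^2 - 729.28699*sin(q) + 780.719472)/(2.985984*sin(q)^6 - 42.550272*sin(q)^5 + 222.70464*sin(q)^4 - 515.62656*sin(q)^3 + 511.91136*sin(q)^2 - 224.819172*sin(q) + 36.264691)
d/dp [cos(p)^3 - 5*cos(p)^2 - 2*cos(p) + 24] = (-3*cos(p)^2 + 10*cos(p) + 2)*sin(p)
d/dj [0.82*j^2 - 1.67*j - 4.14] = 1.64*j - 1.67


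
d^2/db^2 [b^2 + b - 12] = 2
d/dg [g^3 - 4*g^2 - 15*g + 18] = 3*g^2 - 8*g - 15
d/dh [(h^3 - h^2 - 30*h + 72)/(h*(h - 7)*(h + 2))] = 4*(-h^4 + 8*h^3 - 88*h^2 + 180*h + 252)/(h^2*(h^4 - 10*h^3 - 3*h^2 + 140*h + 196))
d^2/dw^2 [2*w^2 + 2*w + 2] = 4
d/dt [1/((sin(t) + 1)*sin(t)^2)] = -(3*sin(t) + 2)*cos(t)/((sin(t) + 1)^2*sin(t)^3)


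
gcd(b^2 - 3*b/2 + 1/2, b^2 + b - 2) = b - 1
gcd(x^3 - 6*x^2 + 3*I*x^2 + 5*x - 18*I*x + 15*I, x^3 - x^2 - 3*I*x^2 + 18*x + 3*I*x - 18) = x^2 + x*(-1 + 3*I) - 3*I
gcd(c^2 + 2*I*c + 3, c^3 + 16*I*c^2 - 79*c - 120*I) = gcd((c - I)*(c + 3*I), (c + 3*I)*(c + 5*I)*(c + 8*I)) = c + 3*I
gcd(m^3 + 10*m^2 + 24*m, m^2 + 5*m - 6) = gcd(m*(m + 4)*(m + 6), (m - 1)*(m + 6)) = m + 6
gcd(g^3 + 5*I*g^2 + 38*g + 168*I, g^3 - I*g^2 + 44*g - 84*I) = g^2 + I*g + 42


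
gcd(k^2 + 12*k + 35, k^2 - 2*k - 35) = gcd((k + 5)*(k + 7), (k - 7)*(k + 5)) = k + 5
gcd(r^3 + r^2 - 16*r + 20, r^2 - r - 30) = r + 5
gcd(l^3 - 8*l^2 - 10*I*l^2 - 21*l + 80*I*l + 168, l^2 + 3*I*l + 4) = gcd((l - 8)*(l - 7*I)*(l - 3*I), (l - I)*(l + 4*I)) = 1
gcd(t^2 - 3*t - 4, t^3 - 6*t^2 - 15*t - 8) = t + 1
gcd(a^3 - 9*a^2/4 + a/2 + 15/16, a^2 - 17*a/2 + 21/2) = a - 3/2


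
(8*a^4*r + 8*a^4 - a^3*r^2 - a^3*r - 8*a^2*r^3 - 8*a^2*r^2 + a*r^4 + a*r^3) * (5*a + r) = 40*a^5*r + 40*a^5 + 3*a^4*r^2 + 3*a^4*r - 41*a^3*r^3 - 41*a^3*r^2 - 3*a^2*r^4 - 3*a^2*r^3 + a*r^5 + a*r^4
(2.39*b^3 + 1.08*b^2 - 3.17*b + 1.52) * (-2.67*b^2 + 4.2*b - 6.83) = -6.3813*b^5 + 7.1544*b^4 - 3.3238*b^3 - 24.7488*b^2 + 28.0351*b - 10.3816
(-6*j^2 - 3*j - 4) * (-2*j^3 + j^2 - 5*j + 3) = 12*j^5 + 35*j^3 - 7*j^2 + 11*j - 12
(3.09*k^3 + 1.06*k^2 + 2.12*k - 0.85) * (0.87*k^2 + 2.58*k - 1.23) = 2.6883*k^5 + 8.8944*k^4 + 0.7785*k^3 + 3.4263*k^2 - 4.8006*k + 1.0455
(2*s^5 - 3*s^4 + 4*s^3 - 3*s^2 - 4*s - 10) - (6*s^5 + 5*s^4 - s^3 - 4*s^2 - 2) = -4*s^5 - 8*s^4 + 5*s^3 + s^2 - 4*s - 8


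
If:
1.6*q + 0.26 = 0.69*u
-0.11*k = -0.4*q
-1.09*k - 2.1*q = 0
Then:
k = 0.00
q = 0.00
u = 0.38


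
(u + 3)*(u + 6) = u^2 + 9*u + 18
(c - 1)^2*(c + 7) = c^3 + 5*c^2 - 13*c + 7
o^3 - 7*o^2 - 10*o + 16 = (o - 8)*(o - 1)*(o + 2)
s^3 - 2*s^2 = s^2*(s - 2)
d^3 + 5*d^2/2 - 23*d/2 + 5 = (d - 2)*(d - 1/2)*(d + 5)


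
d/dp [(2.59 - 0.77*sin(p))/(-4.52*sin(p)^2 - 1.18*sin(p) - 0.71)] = (-3.4804*sin(p)^2 + 23.4136*sin(p) + 3.6029)*cos(p)/(20.4304*sin(p)^4 + 10.6672*sin(p)^3 + 7.8108*sin(p)^2 + 1.6756*sin(p) + 0.5041)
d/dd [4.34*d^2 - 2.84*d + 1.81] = 8.68*d - 2.84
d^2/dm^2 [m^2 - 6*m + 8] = 2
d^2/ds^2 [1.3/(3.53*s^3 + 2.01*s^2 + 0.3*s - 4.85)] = (-(27.534*s + 5.226)*(3.53*s^3 + 2.01*s^2 + 0.3*s - 4.85) + 1.3*(10.59*s^2 + 4.02*s + 0.3)*(21.18*s^2 + 8.04*s + 0.6))/(3.53*s^3 + 2.01*s^2 + 0.3*s - 4.85)^3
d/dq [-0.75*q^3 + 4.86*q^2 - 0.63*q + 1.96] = -2.25*q^2 + 9.72*q - 0.63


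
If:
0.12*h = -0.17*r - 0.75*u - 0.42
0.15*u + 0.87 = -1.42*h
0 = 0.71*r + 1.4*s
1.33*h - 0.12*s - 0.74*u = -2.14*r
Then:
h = -0.56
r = 0.17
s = -0.08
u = -0.51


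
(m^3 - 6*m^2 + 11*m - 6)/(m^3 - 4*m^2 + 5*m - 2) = (m - 3)/(m - 1)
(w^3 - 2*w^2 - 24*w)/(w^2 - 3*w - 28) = w*(w - 6)/(w - 7)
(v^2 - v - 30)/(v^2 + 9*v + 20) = (v - 6)/(v + 4)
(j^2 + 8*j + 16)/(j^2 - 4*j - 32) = (j + 4)/(j - 8)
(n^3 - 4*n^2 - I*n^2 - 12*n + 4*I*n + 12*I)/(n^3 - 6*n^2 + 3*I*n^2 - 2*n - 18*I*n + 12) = (n^2 + n*(2 - I) - 2*I)/(n^2 + 3*I*n - 2)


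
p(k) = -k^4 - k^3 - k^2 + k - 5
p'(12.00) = -7367.00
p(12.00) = -22601.00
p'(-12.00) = 6505.00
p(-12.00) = -19169.00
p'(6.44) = -1204.66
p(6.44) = -2027.18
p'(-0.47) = 1.69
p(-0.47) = -5.64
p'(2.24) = -63.49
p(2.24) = -44.19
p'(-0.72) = 2.38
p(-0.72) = -6.13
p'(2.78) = -113.69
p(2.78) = -91.16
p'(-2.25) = 35.88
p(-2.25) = -26.55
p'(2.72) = -107.13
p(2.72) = -84.54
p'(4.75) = -504.88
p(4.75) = -639.05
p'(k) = -4*k^3 - 3*k^2 - 2*k + 1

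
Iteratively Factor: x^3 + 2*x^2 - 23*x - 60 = (x - 5)*(x^2 + 7*x + 12) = (x - 5)*(x + 3)*(x + 4)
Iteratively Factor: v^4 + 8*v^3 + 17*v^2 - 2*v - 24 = (v + 2)*(v^3 + 6*v^2 + 5*v - 12) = (v + 2)*(v + 4)*(v^2 + 2*v - 3) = (v - 1)*(v + 2)*(v + 4)*(v + 3)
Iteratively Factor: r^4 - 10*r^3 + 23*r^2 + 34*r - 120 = (r - 5)*(r^3 - 5*r^2 - 2*r + 24) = (r - 5)*(r - 3)*(r^2 - 2*r - 8) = (r - 5)*(r - 3)*(r + 2)*(r - 4)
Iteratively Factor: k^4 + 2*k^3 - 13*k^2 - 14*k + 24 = (k + 2)*(k^3 - 13*k + 12) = (k - 3)*(k + 2)*(k^2 + 3*k - 4) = (k - 3)*(k + 2)*(k + 4)*(k - 1)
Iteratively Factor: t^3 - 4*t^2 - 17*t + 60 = (t - 5)*(t^2 + t - 12) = (t - 5)*(t - 3)*(t + 4)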